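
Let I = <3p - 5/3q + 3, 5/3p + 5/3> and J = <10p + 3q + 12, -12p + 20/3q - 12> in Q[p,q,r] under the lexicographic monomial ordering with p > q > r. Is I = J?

No, the ideals differ.

Equality of ideals is decidable: compute both reduced Gröbner bases (unique for the ordering) and check whether they agree.
Buchberger on the first generating set:
f_1 = 3p - 5/3q + 3, LT = p.
f_2 = 5/3p + 5/3, LT = p.

S(f_1,f_2): lcm = p. S = -5/9q.
  leading term q: no divisor's leading term divides it; move -5/9q to the remainder.
  remainder -5/9q ≠ 0; add g_3 = -5/9q to the basis.

The other S-polynomials (S(f_1,g_3), S(f_2,g_3)) all reduce to 0 modulo the current basis, so we have a Gröbner basis.
Inter-reduce: drop elements whose leading term is divisible by another's, tail-reduce, and make monic.
Reduced Gröbner basis: {p + 1, q}.

Buchberger on the second generating set:
h_1 = 10p + 3q + 12, LT = p.
h_2 = -12p + 20/3q - 12, LT = p.

S(h_1,h_2): lcm = p. S = 77/90q + 1/5.
  leading term q: no divisor's leading term divides it; move 77/90q to the remainder.
  leading term 1: no divisor's leading term divides it; move 1/5 to the remainder.
  remainder 77/90q + 1/5 ≠ 0; add k_3 = 77/90q + 1/5 to the basis.

The other S-polynomials (S(h_1,k_3), S(h_2,k_3)) all reduce to 0 modulo the current basis, so we have a Gröbner basis.
Inter-reduce: drop elements whose leading term is divisible by another's, tail-reduce, and make monic.
Reduced Gröbner basis: {p + 87/77, q + 18/77}.

Since the reduced bases disagree, the two ideals are not the same.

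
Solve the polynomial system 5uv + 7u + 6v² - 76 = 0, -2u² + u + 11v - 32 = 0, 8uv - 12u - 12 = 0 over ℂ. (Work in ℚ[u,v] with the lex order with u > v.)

Compute a lex Gröbner basis by Buchberger's algorithm.
f_1 = 5uv + 7u + 6v² - 76, LT = uv.
f_2 = -2u² + u + 11v - 32, LT = u².
f_3 = 8uv - 12u - 12, LT = uv.

S(f_1,f_2): lcm = u²v. S = 7/5u² + 6/5uv² + ½uv - 76/5u + 11/2v² - 16v.
  leading term u²: subtract (-7/10)·f_2 from 7/5u² + 6/5uv² + ½uv - 76/5u + 11/2v² - 16v → 6/5uv² + ½uv - 29/2u + 11/2v² - 83/10v - 112/5
  leading term uv²: subtract (6/25v)·f_1 from 6/5uv² + ½uv - 29/2u + 11/2v² - 83/10v - 112/5 → -59/50uv - 29/2u - 36/25v³ + 11/2v² + 497/50v - 112/5
  leading term uv: subtract (-59/250)·f_1 from -59/50uv - 29/2u - 36/25v³ + 11/2v² + 497/50v - 112/5 → -1606/125u - 36/25v³ + 1729/250v² + 497/50v - 5042/125
  leading term u: no divisor's leading term divides it; move -1606/125u to the remainder.
  leading term v³: no divisor's leading term divides it; move -36/25v³ to the remainder.
  leading term v²: no divisor's leading term divides it; move 1729/250v² to the remainder.
  leading term v: no divisor's leading term divides it; move 497/50v to the remainder.
  leading term 1: no divisor's leading term divides it; move -5042/125 to the remainder.
  remainder -1606/125u - 36/25v³ + 1729/250v² + 497/50v - 5042/125 ≠ 0; add h_4 = -1606/125u - 36/25v³ + 1729/250v² + 497/50v - 5042/125 to the basis.

S(f_1,f_3): lcm = uv. S = 29/10u + 6/5v² - 137/10.
  leading term u: subtract (-725/3212)·h_4 from 29/10u + 6/5v² - 137/10 → -261/803v³ + 17737/6424v² + 14413/6424v - 18312/803
  leading term v³: no divisor's leading term divides it; move -261/803v³ to the remainder.
  leading term v²: no divisor's leading term divides it; move 17737/6424v² to the remainder.
  leading term v: no divisor's leading term divides it; move 14413/6424v to the remainder.
  leading term 1: no divisor's leading term divides it; move -18312/803 to the remainder.
  remainder -261/803v³ + 17737/6424v² + 14413/6424v - 18312/803 ≠ 0; add h_5 = -261/803v³ + 17737/6424v² + 14413/6424v - 18312/803 to the basis.

S(f_2,f_3): lcm = u²v. S = 3/2u² - ½uv + 3/2u - 11/2v² + 16v.
  leading term u²: subtract (-¾)·f_2 from 3/2u² - ½uv + 3/2u - 11/2v² + 16v → -½uv + 9/4u - 11/2v² + 97/4v - 24
  leading term uv: subtract (-1/10)·f_1 from -½uv + 9/4u - 11/2v² + 97/4v - 24 → 59/20u - 49/10v² + 97/4v - 158/5
  leading term u: subtract (-1475/6424)·h_4 from 59/20u - 49/10v² + 97/4v - 158/5 → -531/1606v³ - 42553/12848v² + 340887/12848v - 131247/3212
  leading term v³: subtract (59/58)·h_5 from -531/1606v³ - 42553/12848v² + 340887/12848v - 131247/3212 → -355/58v² + 97/4v - 2049/116
  leading term v²: no divisor's leading term divides it; move -355/58v² to the remainder.
  leading term v: no divisor's leading term divides it; move 97/4v to the remainder.
  leading term 1: no divisor's leading term divides it; move -2049/116 to the remainder.
  remainder -355/58v² + 97/4v - 2049/116 ≠ 0; add h_6 = -355/58v² + 97/4v - 2049/116 to the basis.

S(f_1,h_4): lcm = uv. S = 7/5u - 90/803v⁴ + 1729/3212v³ + 31697/16060v² - 2521/803v - 76/5.
  leading term u: subtract (-175/1606)·h_4 from 7/5u - 90/803v⁴ + 1729/3212v³ + 31697/16060v² - 2521/803v - 76/5 → -90/803v⁴ + 1225/3212v³ + 30/11v² - 6605/3212v - 15735/803
  leading term v⁴: subtract (10/29v)·h_5 from -90/803v⁴ + 1225/3212v³ + 30/11v² - 6605/3212v - 15735/803 → -13290/23287v³ + 6275/3212v² + 540935/93148v - 15735/803
  leading term v³: subtract (4430/2523)·h_5 from -13290/23287v³ + 6275/3212v² + 540935/93148v - 15735/803 → -14605/5046v² + 325/174v + 17195/841
  leading term v²: subtract (2921/6177)·h_6 from -14605/5046v² + 325/174v + 17195/841 → -237187/24708v + 237187/8236
  leading term v: no divisor's leading term divides it; move -237187/24708v to the remainder.
  leading term 1: no divisor's leading term divides it; move 237187/8236 to the remainder.
  remainder -237187/24708v + 237187/8236 ≠ 0; add h_7 = -237187/24708v + 237187/8236 to the basis.

The other S-polynomials (S(f_2,h_4), S(f_3,h_4), S(f_1,h_5), S(f_2,h_5), S(f_3,h_5), S(h_4,h_5), S(f_1,h_6), S(f_2,h_6), S(f_3,h_6), S(h_4,h_6), S(h_5,h_6), S(f_1,h_7), S(f_2,h_7), S(f_3,h_7), S(h_4,h_7), S(h_5,h_7), S(h_6,h_7)) all reduce to 0 modulo the current basis, so we have a Gröbner basis.
Inter-reduce: drop elements whose leading term is divisible by another's, tail-reduce, and make monic.
Reduced Gröbner basis: {u - 1, v - 3}.

A lex Gröbner basis eliminates variables successively. Here v - 3 depends only on v, with roots {3}; lifting each root through the earlier basis elements recovers the full solutions.
  v = 3: the earlier basis element becomes u - 1 = 0, giving u = 1 — point (1, 3).
Check: every point annihilates each of the original generators.

{(1, 3)}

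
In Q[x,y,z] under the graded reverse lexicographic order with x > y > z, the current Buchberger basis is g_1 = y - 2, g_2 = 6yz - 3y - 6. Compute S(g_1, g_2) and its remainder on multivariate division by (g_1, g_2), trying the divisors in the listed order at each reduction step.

lcm(LM(g_1), LM(g_2)) = yz.
S = (lcm/LT(g_1))·g_1 − (lcm/LT(g_2))·g_2 = 1/2y - 2z + 1.
Reduce S modulo (g_1, g_2) in that order:
  leading term y: subtract (1/2)·g_1 from 1/2y - 2z + 1 → -2z + 2
  leading term z: no divisor's leading term divides it; move -2z to the remainder.
  leading term 1: no divisor's leading term divides it; move 2 to the remainder.
The remainder -2z + 2 is nonzero, so it would be added as the next basis element.

S(g_1, g_2) = 1/2y - 2z + 1; remainder on division = -2z + 2.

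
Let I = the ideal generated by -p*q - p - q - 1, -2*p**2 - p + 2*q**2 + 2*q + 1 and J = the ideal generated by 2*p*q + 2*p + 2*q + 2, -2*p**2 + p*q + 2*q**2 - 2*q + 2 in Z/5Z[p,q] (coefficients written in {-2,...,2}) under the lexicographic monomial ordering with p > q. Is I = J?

Since reduced Gröbner bases are canonical representatives of ideals under a given ordering, it suffices to compute and compare them.
Buchberger on the first generating set:
f_1 = -p*q - p - q - 1, LT = p*q.
f_2 = -2*p**2 - p + 2*q**2 + 2*q + 1, LT = p**2.

S(f_1,f_2): lcm = p**2*q. S = p**2 - 2*p*q + p + q**3 + q**2 - 2*q.
  leading term p**2: subtract (2)·f_2 from p**2 - 2*p*q + p + q**3 + q**2 - 2*q → -2*p*q - 2*p + q**3 + 2*q**2 - q - 2
  leading term p*q: subtract (2)·f_1 from -2*p*q - 2*p + q**3 + 2*q**2 - q - 2 → q**3 + 2*q**2 + q
  leading term q**3: no divisor's leading term divides it; move q**3 to the remainder.
  leading term q**2: no divisor's leading term divides it; move 2*q**2 to the remainder.
  leading term q: no divisor's leading term divides it; move q to the remainder.
  remainder q**3 + 2*q**2 + q ≠ 0; add g_3 = q**3 + 2*q**2 + q to the basis.

The other S-polynomials (S(f_1,g_3), S(f_2,g_3)) all reduce to 0 modulo the current basis, so we have a Gröbner basis.
Inter-reduce: drop elements whose leading term is divisible by another's, tail-reduce, and make monic.
Reduced Gröbner basis: {p**2 - 2*p - q**2 - q + 2, p*q + p + q + 1, q**3 + 2*q**2 + q}.

Buchberger on the second generating set:
h_1 = 2*p*q + 2*p + 2*q + 2, LT = p*q.
h_2 = -2*p**2 + p*q + 2*q**2 - 2*q + 2, LT = p**2.

S(h_1,h_2): lcm = p**2*q. S = p**2 - 2*p*q**2 + p*q + p + q**3 - q**2 + q.
  leading term p**2: subtract (2)·h_2 from p**2 - 2*p*q**2 + p*q + p + q**3 - q**2 + q → -2*p*q**2 - p*q + p + q**3 + 1
  leading term p*q**2: subtract (-q)·h_1 from -2*p*q**2 - p*q + p + q**3 + 1 → p*q + p + q**3 + 2*q**2 + 2*q + 1
  leading term p*q: subtract (-2)·h_1 from p*q + p + q**3 + 2*q**2 + 2*q + 1 → q**3 + 2*q**2 + q
  leading term q**3: no divisor's leading term divides it; move q**3 to the remainder.
  leading term q**2: no divisor's leading term divides it; move 2*q**2 to the remainder.
  leading term q: no divisor's leading term divides it; move q to the remainder.
  remainder q**3 + 2*q**2 + q ≠ 0; add k_3 = q**3 + 2*q**2 + q to the basis.

The other S-polynomials (S(h_1,k_3), S(h_2,k_3)) all reduce to 0 modulo the current basis, so we have a Gröbner basis.
Inter-reduce: drop elements whose leading term is divisible by another's, tail-reduce, and make monic.
Reduced Gröbner basis: {p**2 - 2*p - q**2 - q + 2, p*q + p + q + 1, q**3 + 2*q**2 + q}.

The two bases agree; hence the ideals are identical.

Yes, the ideals are equal.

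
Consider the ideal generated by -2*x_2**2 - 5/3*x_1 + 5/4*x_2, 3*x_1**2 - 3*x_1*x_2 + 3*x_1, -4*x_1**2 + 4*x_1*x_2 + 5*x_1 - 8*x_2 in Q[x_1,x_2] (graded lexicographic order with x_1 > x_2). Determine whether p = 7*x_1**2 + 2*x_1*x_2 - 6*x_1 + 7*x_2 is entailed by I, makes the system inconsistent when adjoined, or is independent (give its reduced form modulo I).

First compute the reduced Gröbner basis of I by Buchberger's algorithm.
f_1 = -2*x_2**2 - 5/3*x_1 + 5/4*x_2, LT = x_2**2.
f_2 = 3*x_1**2 - 3*x_1*x_2 + 3*x_1, LT = x_1**2.
f_3 = -4*x_1**2 + 4*x_1*x_2 + 5*x_1 - 8*x_2, LT = x_1**2.

S(f_1,f_2): leading monomials are coprime, so the S-polynomial reduces to 0 (Buchberger's first criterion).
S(f_1,f_3): leading monomials are coprime, so the S-polynomial reduces to 0 (Buchberger's first criterion).
S(f_2,f_3): lcm = x_1**2. S = 9/4*x_1 - 2*x_2.
  leading term x_1: no divisor's leading term divides it; move 9/4*x_1 to the remainder.
  leading term x_2: no divisor's leading term divides it; move -2*x_2 to the remainder.
  remainder 9/4*x_1 - 2*x_2 ≠ 0; add h_4 = 9/4*x_1 - 2*x_2 to the basis.

S(f_1,h_4): leading monomials are coprime, so the S-polynomial reduces to 0 (Buchberger's first criterion).
S(f_2,h_4): lcm = x_1**2. S = -1/9*x_1*x_2 + x_1.
  leading term x_1*x_2: subtract (-4/81*x_2)·h_4 from -1/9*x_1*x_2 + x_1 → -8/81*x_2**2 + x_1
  leading term x_2**2: subtract (4/81)·f_1 from -8/81*x_2**2 + x_1 → 263/243*x_1 - 5/81*x_2
  leading term x_1: subtract (1052/2187)·h_4 from 263/243*x_1 - 5/81*x_2 → 1969/2187*x_2
  leading term x_2: no divisor's leading term divides it; move 1969/2187*x_2 to the remainder.
  remainder 1969/2187*x_2 ≠ 0; add h_5 = 1969/2187*x_2 to the basis.

S(f_3,h_4): lcm = x_1**2. S = -1/9*x_1*x_2 - 5/4*x_1 + 2*x_2.
  leading term x_1*x_2: subtract (-4/81*x_2)·h_4 from -1/9*x_1*x_2 - 5/4*x_1 + 2*x_2 → -8/81*x_2**2 - 5/4*x_1 + 2*x_2
  leading term x_2**2: subtract (4/81)·f_1 from -8/81*x_2**2 - 5/4*x_1 + 2*x_2 → -1135/972*x_1 + 157/81*x_2
  leading term x_1: subtract (-1135/2187)·h_4 from -1135/972*x_1 + 157/81*x_2 → 1969/2187*x_2
  leading term x_2: subtract (1)·h_5 from 1969/2187*x_2 → 0
  remainder 0.

S(f_1,h_5): lcm = x_2**2. S = 5/6*x_1 - 5/8*x_2.
  leading term x_1: subtract (10/27)·h_4 from 5/6*x_1 - 5/8*x_2 → 25/216*x_2
  leading term x_2: subtract (2025/15752)·h_5 from 25/216*x_2 → 0
  remainder 0.

S(f_2,h_5): leading monomials are coprime, so the S-polynomial reduces to 0 (Buchberger's first criterion).
S(f_3,h_5): leading monomials are coprime, so the S-polynomial reduces to 0 (Buchberger's first criterion).
S(h_4,h_5): leading monomials are coprime, so the S-polynomial reduces to 0 (Buchberger's first criterion).
Every S-polynomial of the final basis reduces to 0, so we have a Gröbner basis.
Inter-reduce: drop elements whose leading term is divisible by another's, tail-reduce, and make monic.
Reduced Gröbner basis: {x_1, x_2}.
Label its elements g_1 = x_1, g_2 = x_2.

Reduce p = 7*x_1**2 + 2*x_1*x_2 - 6*x_1 + 7*x_2 modulo G:
  leading term x_1**2: subtract (7*x_1)·g_1 from 7*x_1**2 + 2*x_1*x_2 - 6*x_1 + 7*x_2 → 2*x_1*x_2 - 6*x_1 + 7*x_2
  leading term x_1*x_2: subtract (2*x_2)·g_1 from 2*x_1*x_2 - 6*x_1 + 7*x_2 → -6*x_1 + 7*x_2
  leading term x_1: subtract (-6)·g_1 from -6*x_1 + 7*x_2 → 7*x_2
  leading term x_2: subtract (7)·g_2 from 7*x_2 → 0
  normal form = 0.
Since the normal form is 0, p ∈ I.

7*x_1**2 + 2*x_1*x_2 - 6*x_1 + 7*x_2 lies in I (it reduces to 0).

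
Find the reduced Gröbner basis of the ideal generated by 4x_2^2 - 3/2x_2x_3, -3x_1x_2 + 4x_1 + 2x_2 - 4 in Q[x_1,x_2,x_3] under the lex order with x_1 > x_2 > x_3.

f_1 = 4x_2^2 - 3/2x_2x_3, LT = x_2^2.
f_2 = -3x_1x_2 + 4x_1 + 2x_2 - 4, LT = x_1x_2.

S(f_1,f_2): lcm = x_1x_2^2. S = -3/8x_1x_2x_3 + 4/3x_1x_2 + 2/3x_2^2 - 4/3x_2.
  leading term x_1x_2x_3: subtract (1/8x_3)·f_2 from -3/8x_1x_2x_3 + 4/3x_1x_2 + 2/3x_2^2 - 4/3x_2 → 4/3x_1x_2 - 1/2x_1x_3 + 2/3x_2^2 - 1/4x_2x_3 - 4/3x_2 + 1/2x_3
  leading term x_1x_2: subtract (-4/9)·f_2 from 4/3x_1x_2 - 1/2x_1x_3 + 2/3x_2^2 - 1/4x_2x_3 - 4/3x_2 + 1/2x_3 → -1/2x_1x_3 + 16/9x_1 + 2/3x_2^2 - 1/4x_2x_3 - 4/9x_2 + 1/2x_3 - 16/9
  leading term x_1x_3: no divisor's leading term divides it; move -1/2x_1x_3 to the remainder.
  leading term x_1: no divisor's leading term divides it; move 16/9x_1 to the remainder.
  leading term x_2^2: subtract (1/6)·f_1 from 2/3x_2^2 - 1/4x_2x_3 - 4/9x_2 + 1/2x_3 - 16/9 → -4/9x_2 + 1/2x_3 - 16/9
  leading term x_2: no divisor's leading term divides it; move -4/9x_2 to the remainder.
  leading term x_3: no divisor's leading term divides it; move 1/2x_3 to the remainder.
  leading term 1: no divisor's leading term divides it; move -16/9 to the remainder.
  remainder -1/2x_1x_3 + 16/9x_1 - 4/9x_2 + 1/2x_3 - 16/9 ≠ 0; add g_3 = -1/2x_1x_3 + 16/9x_1 - 4/9x_2 + 1/2x_3 - 16/9 to the basis.

The other S-polynomials (S(f_1,g_3), S(f_2,g_3)) all reduce to 0 modulo the current basis, so we have a Gröbner basis.

G = {x_1x_2 - 4/3x_1 - 2/3x_2 + 4/3, x_1x_3 - 32/9x_1 + 8/9x_2 - x_3 + 32/9, x_2^2 - 3/8x_2x_3}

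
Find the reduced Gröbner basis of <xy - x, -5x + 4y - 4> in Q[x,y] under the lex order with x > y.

f_1 = xy - x, LT = xy.
f_2 = -5x + 4y - 4, LT = x.

S(f_1,f_2): lcm = xy. S = -x + 4/5y^2 - 4/5y.
  leading term x: subtract (1/5)·f_2 from -x + 4/5y^2 - 4/5y → 4/5y^2 - 8/5y + 4/5
  leading term y^2: no divisor's leading term divides it; move 4/5y^2 to the remainder.
  leading term y: no divisor's leading term divides it; move -8/5y to the remainder.
  leading term 1: no divisor's leading term divides it; move 4/5 to the remainder.
  remainder 4/5y^2 - 8/5y + 4/5 ≠ 0; add g_3 = 4/5y^2 - 8/5y + 4/5 to the basis.

The other S-polynomials (S(f_1,g_3), S(f_2,g_3)) all reduce to 0 modulo the current basis, so we have a Gröbner basis.
Inter-reduce: drop elements whose leading term is divisible by another's, tail-reduce, and make monic.

G = {x - 4/5y + 4/5, y^2 - 2y + 1}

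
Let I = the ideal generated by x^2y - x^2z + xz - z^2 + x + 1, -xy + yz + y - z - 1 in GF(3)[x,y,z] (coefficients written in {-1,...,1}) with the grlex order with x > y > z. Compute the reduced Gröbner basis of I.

G = {y^2z^2 - yz^3 + xz^2 - y^2z - yz^2 + z^3 + xz + y^2 - z^2 + z, x^2z - yz^2 + yz - z^2 - y - z, xy - yz - y + z + 1}

f_1 = x^2y - x^2z + xz - z^2 + x + 1, LT = x^2y.
f_2 = -xy + yz + y - z - 1, LT = xy.

S(f_1,f_2): lcm = x^2y. S = -x^2z + xyz + xy - z^2 + 1.
  reduce S modulo (f_1, f_2):
  remainder -x^2z + yz^2 - yz + z^2 + y + z ≠ 0; add g_3 = -x^2z + yz^2 - yz + z^2 + y + z to the basis.

S(f_1,g_3): lcm = x^2yz. S = -x^2z^2 + y^2z^2 + xz^2 - y^2z + yz^2 - z^3 + xz + y^2 + yz + z.
  reduce S modulo (f_1, f_2, g_3):
  remainder y^2z^2 - yz^3 + xz^2 - y^2z - yz^2 + z^3 + xz + y^2 - z^2 + z ≠ 0; add g_4 = y^2z^2 - yz^3 + xz^2 - y^2z - yz^2 + z^3 + xz + y^2 - z^2 + z to the basis.

The other S-polynomials (S(f_2,g_3), S(f_1,g_4), S(f_2,g_4), S(g_3,g_4)) all reduce to 0 modulo the current basis, so we have a Gröbner basis.
Inter-reduce: drop elements whose leading term is divisible by another's, tail-reduce, and make monic.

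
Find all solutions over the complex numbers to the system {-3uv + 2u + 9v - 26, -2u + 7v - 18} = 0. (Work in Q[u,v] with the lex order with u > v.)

{(-2, 2), (-5/3, 44/21)}

Compute a lex Gröbner basis by Buchberger's algorithm.
f_1 = -3uv + 2u + 9v - 26, LT = uv.
f_2 = -2u + 7v - 18, LT = u.

S(f_1,f_2): lcm = uv. S = -2/3u + 7/2v^2 - 12v + 26/3.
  leading term u: subtract (1/3)·f_2 from -2/3u + 7/2v^2 - 12v + 26/3 → 7/2v^2 - 43/3v + 44/3
  leading term v^2: no divisor's leading term divides it; move 7/2v^2 to the remainder.
  leading term v: no divisor's leading term divides it; move -43/3v to the remainder.
  leading term 1: no divisor's leading term divides it; move 44/3 to the remainder.
  remainder 7/2v^2 - 43/3v + 44/3 ≠ 0; add h_3 = 7/2v^2 - 43/3v + 44/3 to the basis.

The other S-polynomials (S(f_1,h_3), S(f_2,h_3)) all reduce to 0 modulo the current basis, so we have a Gröbner basis.
Inter-reduce: drop elements whose leading term is divisible by another's, tail-reduce, and make monic.
Reduced Gröbner basis: {u - 7/2v + 9, v^2 - 86/21v + 88/21}.

The lex basis is triangular: the last element involves only v. Solving v^2 - 86/21v + 88/21 = 0 gives v ∈ {2, 44/21}; substituting each value into the earlier elements determines the remaining variables.
  v = 2: the earlier basis element becomes u + 2 = 0, giving u = -2 — point (-2, 2).
  v = 44/21: the earlier basis element becomes u + 5/3 = 0, giving u = -5/3 — point (-5/3, 44/21).
Each listed point satisfies every original equation (direct substitution).
A lex Gröbner basis triangularizes the system, enabling back-substitution.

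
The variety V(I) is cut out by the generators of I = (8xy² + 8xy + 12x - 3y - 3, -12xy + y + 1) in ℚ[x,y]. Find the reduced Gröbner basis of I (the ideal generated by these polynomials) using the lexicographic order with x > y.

G = {x + 1/18y² - 5/36y - 7/36, y³ - 5/2y² - 2y + 3/2}

f_1 = 8xy² + 8xy + 12x - 3y - 3, LT = xy².
f_2 = -12xy + y + 1, LT = xy.

S(f_1,f_2): lcm = xy². S = xy + 3/2x + 1/12y² - 7/24y - ⅜.
  leading term xy: subtract (-1/12)·f_2 from xy + 3/2x + 1/12y² - 7/24y - ⅜ → 3/2x + 1/12y² - 5/24y - 7/24
  leading term x: no divisor's leading term divides it; move 3/2x to the remainder.
  leading term y²: no divisor's leading term divides it; move 1/12y² to the remainder.
  leading term y: no divisor's leading term divides it; move -5/24y to the remainder.
  leading term 1: no divisor's leading term divides it; move -7/24 to the remainder.
  remainder 3/2x + 1/12y² - 5/24y - 7/24 ≠ 0; add g_3 = 3/2x + 1/12y² - 5/24y - 7/24 to the basis.

S(f_1,g_3): lcm = xy². S = xy + 3/2x - 1/18y⁴ + 5/36y³ + 7/36y² - ⅜y - ⅜.
  leading term xy: subtract (-1/12)·f_2 from xy + 3/2x - 1/18y⁴ + 5/36y³ + 7/36y² - ⅜y - ⅜ → 3/2x - 1/18y⁴ + 5/36y³ + 7/36y² - 7/24y - 7/24
  leading term x: subtract (1)·g_3 from 3/2x - 1/18y⁴ + 5/36y³ + 7/36y² - 7/24y - 7/24 → -1/18y⁴ + 5/36y³ + 1/9y² - 1/12y
  leading term y⁴: no divisor's leading term divides it; move -1/18y⁴ to the remainder.
  leading term y³: no divisor's leading term divides it; move 5/36y³ to the remainder.
  leading term y²: no divisor's leading term divides it; move 1/9y² to the remainder.
  leading term y: no divisor's leading term divides it; move -1/12y to the remainder.
  remainder -1/18y⁴ + 5/36y³ + 1/9y² - 1/12y ≠ 0; add g_4 = -1/18y⁴ + 5/36y³ + 1/9y² - 1/12y to the basis.

S(f_2,g_3): lcm = xy. S = -1/18y³ + 5/36y² + 1/9y - 1/12.
  leading term y³: no divisor's leading term divides it; move -1/18y³ to the remainder.
  leading term y²: no divisor's leading term divides it; move 5/36y² to the remainder.
  leading term y: no divisor's leading term divides it; move 1/9y to the remainder.
  leading term 1: no divisor's leading term divides it; move -1/12 to the remainder.
  remainder -1/18y³ + 5/36y² + 1/9y - 1/12 ≠ 0; add g_5 = -1/18y³ + 5/36y² + 1/9y - 1/12 to the basis.

The other S-polynomials (S(f_1,g_4), S(f_2,g_4), S(g_3,g_4), S(f_1,g_5), S(f_2,g_5), S(g_3,g_5), S(g_4,g_5)) all reduce to 0 modulo the current basis, so we have a Gröbner basis.
Inter-reduce: drop elements whose leading term is divisible by another's, tail-reduce, and make monic.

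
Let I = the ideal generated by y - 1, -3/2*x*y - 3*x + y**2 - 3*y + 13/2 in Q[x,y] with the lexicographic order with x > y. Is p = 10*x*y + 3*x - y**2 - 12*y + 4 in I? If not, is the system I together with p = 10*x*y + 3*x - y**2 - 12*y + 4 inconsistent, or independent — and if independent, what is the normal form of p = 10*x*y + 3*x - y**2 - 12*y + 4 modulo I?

Adjoining 10*x*y + 3*x - y**2 - 12*y + 4 makes the ideal the whole ring: the system is inconsistent.

First compute the reduced Gröbner basis of I by Buchberger's algorithm.
f_1 = y - 1, LT = y.
f_2 = -3/2*x*y - 3*x + y**2 - 3*y + 13/2, LT = x*y.

S(f_1,f_2): lcm = x*y. S = -3*x + 2/3*y**2 - 2*y + 13/3.
  reduce S modulo (f_1, f_2):
  remainder -3*x + 3 ≠ 0; add h_3 = -3*x + 3 to the basis.

The other S-polynomials (S(f_1,h_3), S(f_2,h_3)) all reduce to 0 modulo the current basis, so we have a Gröbner basis.
Inter-reduce: drop elements whose leading term is divisible by another's, tail-reduce, and make monic.
Reduced Gröbner basis: {x - 1, y - 1}.
Label its elements g_1 = x - 1, g_2 = y - 1.

Reduce p = 10*x*y + 3*x - y**2 - 12*y + 4 modulo G:
  leading term x*y: subtract (10*y)·g_1 from 10*x*y + 3*x - y**2 - 12*y + 4 → 3*x - y**2 - 2*y + 4
  leading term x: subtract (3)·g_1 from 3*x - y**2 - 2*y + 4 → -y**2 - 2*y + 7
  leading term y**2: subtract (-y)·g_2 from -y**2 - 2*y + 7 → -3*y + 7
  leading term y: subtract (-3)·g_2 from -3*y + 7 → 4
  leading term 1: no divisor's leading term divides it; move 4 to the remainder.
  normal form = 4.
The normal form is nonzero, so p ∉ I. Since p minus its normal form lies in I, I + (p) = I + (r) where r = 4; decide whether this ideal is the whole ring.
Here r = 4 is a nonzero constant, hence a unit: 1 ∈ I + (p), the Gröbner basis of I + (p) is {1}, and the enlarged system has no common solution — adjoining p is inconsistent.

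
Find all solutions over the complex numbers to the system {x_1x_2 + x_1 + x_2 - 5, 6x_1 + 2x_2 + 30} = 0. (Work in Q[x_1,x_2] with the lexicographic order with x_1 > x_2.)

{(-5/3, -10), (-4, -3)}

Compute a lex Gröbner basis by Buchberger's algorithm.
f_1 = x_1x_2 + x_1 + x_2 - 5, LT = x_1x_2.
f_2 = 6x_1 + 2x_2 + 30, LT = x_1.

S(f_1,f_2): lcm = x_1x_2. S = x_1 - 1/3x_2^2 - 4x_2 - 5.
  leading term x_1: subtract (1/6)·f_2 from x_1 - 1/3x_2^2 - 4x_2 - 5 → -1/3x_2^2 - 13/3x_2 - 10
  leading term x_2^2: no divisor's leading term divides it; move -1/3x_2^2 to the remainder.
  leading term x_2: no divisor's leading term divides it; move -13/3x_2 to the remainder.
  leading term 1: no divisor's leading term divides it; move -10 to the remainder.
  remainder -1/3x_2^2 - 13/3x_2 - 10 ≠ 0; add h_3 = -1/3x_2^2 - 13/3x_2 - 10 to the basis.

S(f_1,h_3): lcm = x_1x_2^2. S = -12x_1x_2 - 30x_1 + x_2^2 - 5x_2.
  leading term x_1x_2: subtract (-12)·f_1 from -12x_1x_2 - 30x_1 + x_2^2 - 5x_2 → -18x_1 + x_2^2 + 7x_2 - 60
  leading term x_1: subtract (-3)·f_2 from -18x_1 + x_2^2 + 7x_2 - 60 → x_2^2 + 13x_2 + 30
  leading term x_2^2: subtract (-3)·h_3 from x_2^2 + 13x_2 + 30 → 0
  remainder 0.

S(f_2,h_3): leading monomials are coprime, so the S-polynomial reduces to 0 (Buchberger's first criterion).
Every S-polynomial of the final basis reduces to 0, so we have a Gröbner basis.
Inter-reduce: drop elements whose leading term is divisible by another's, tail-reduce, and make monic.
Reduced Gröbner basis: {x_1 + 1/3x_2 + 5, x_2^2 + 13x_2 + 30}.

A lex Gröbner basis eliminates variables successively. Here x_2^2 + 13x_2 + 30 depends only on x_2, with roots {-10, -3}; lifting each root through the earlier basis elements recovers the full solutions.
  x_2 = -10: the earlier basis element becomes x_1 + 5/3 = 0, giving x_1 = -5/3 — point (-5/3, -10).
  x_2 = -3: the earlier basis element becomes x_1 + 4 = 0, giving x_1 = -4 — point (-4, -3).
A lex Gröbner basis triangularizes the system, enabling back-substitution.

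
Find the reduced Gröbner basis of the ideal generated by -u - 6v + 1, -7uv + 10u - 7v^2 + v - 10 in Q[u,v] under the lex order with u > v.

G = {u + 6v - 1, v^2 - 66/35v}

f_1 = -u - 6v + 1, LT = u.
f_2 = -7uv + 10u - 7v^2 + v - 10, LT = uv.

S(f_1,f_2): lcm = uv. S = 10/7u + 5v^2 - 6/7v - 10/7.
  reduce S modulo (f_1, f_2):
  remainder 5v^2 - 66/7v ≠ 0; add g_3 = 5v^2 - 66/7v to the basis.

The other S-polynomials (S(f_1,g_3), S(f_2,g_3)) all reduce to 0 modulo the current basis, so we have a Gröbner basis.
Inter-reduce: drop elements whose leading term is divisible by another's, tail-reduce, and make monic.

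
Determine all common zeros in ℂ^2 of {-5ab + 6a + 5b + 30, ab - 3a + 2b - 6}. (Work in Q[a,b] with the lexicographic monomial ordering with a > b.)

{(-2, -6/5), (5, 3)}

Compute a lex Gröbner basis by Buchberger's algorithm.
f_1 = -5ab + 6a + 5b + 30, LT = ab.
f_2 = ab - 3a + 2b - 6, LT = ab.

S(f_1,f_2): lcm = ab. S = \tfrac{9}{5}a - 3b.
  leading term a: no divisor's leading term divides it; move \tfrac{9}{5}a to the remainder.
  leading term b: no divisor's leading term divides it; move -3b to the remainder.
  remainder \tfrac{9}{5}a - 3b ≠ 0; add h_3 = \tfrac{9}{5}a - 3b to the basis.

S(f_1,h_3): lcm = ab. S = -\tfrac{6}{5}a + \tfrac{5}{3}b^{2} - b - 6.
  leading term a: subtract (-\tfrac{2}{3})·h_3 from -\tfrac{6}{5}a + \tfrac{5}{3}b^{2} - b - 6 → \tfrac{5}{3}b^{2} - 3b - 6
  leading term b^{2}: no divisor's leading term divides it; move \tfrac{5}{3}b^{2} to the remainder.
  leading term b: no divisor's leading term divides it; move -3b to the remainder.
  leading term 1: no divisor's leading term divides it; move -6 to the remainder.
  remainder \tfrac{5}{3}b^{2} - 3b - 6 ≠ 0; add h_4 = \tfrac{5}{3}b^{2} - 3b - 6 to the basis.

S(f_2,h_3): lcm = ab. S = -3a + \tfrac{5}{3}b^{2} + 2b - 6.
  leading term a: subtract (-\tfrac{5}{3})·h_3 from -3a + \tfrac{5}{3}b^{2} + 2b - 6 → \tfrac{5}{3}b^{2} - 3b - 6
  leading term b^{2}: subtract (1)·h_4 from \tfrac{5}{3}b^{2} - 3b - 6 → 0
  remainder 0.

S(f_1,h_4): lcm = ab^{2}. S = \tfrac{3}{5}ab + \tfrac{18}{5}a - b^{2} - 6b.
  leading term ab: subtract (-\tfrac{3}{25})·f_1 from \tfrac{3}{5}ab + \tfrac{18}{5}a - b^{2} - 6b → \tfrac{108}{25}a - b^{2} - \tfrac{27}{5}b + \tfrac{18}{5}
  leading term a: subtract (\tfrac{12}{5})·h_3 from \tfrac{108}{25}a - b^{2} - \tfrac{27}{5}b + \tfrac{18}{5} → -b^{2} + \tfrac{9}{5}b + \tfrac{18}{5}
  leading term b^{2}: subtract (-\tfrac{3}{5})·h_4 from -b^{2} + \tfrac{9}{5}b + \tfrac{18}{5} → 0
  remainder 0.

S(f_2,h_4): lcm = ab^{2}. S = -\tfrac{6}{5}ab + \tfrac{18}{5}a + 2b^{2} - 6b.
  leading term ab: subtract (\tfrac{6}{25})·f_1 from -\tfrac{6}{5}ab + \tfrac{18}{5}a + 2b^{2} - 6b → \tfrac{54}{25}a + 2b^{2} - \tfrac{36}{5}b - \tfrac{36}{5}
  leading term a: subtract (\tfrac{6}{5})·h_3 from \tfrac{54}{25}a + 2b^{2} - \tfrac{36}{5}b - \tfrac{36}{5} → 2b^{2} - \tfrac{18}{5}b - \tfrac{36}{5}
  leading term b^{2}: subtract (\tfrac{6}{5})·h_4 from 2b^{2} - \tfrac{18}{5}b - \tfrac{36}{5} → 0
  remainder 0.

S(h_3,h_4): leading monomials are coprime, so the S-polynomial reduces to 0 (Buchberger's first criterion).
Every S-polynomial of the final basis reduces to 0, so we have a Gröbner basis.
Inter-reduce: drop elements whose leading term is divisible by another's, tail-reduce, and make monic.
Reduced Gröbner basis: {a - \tfrac{5}{3}b, b^{2} - \tfrac{9}{5}b - \tfrac{18}{5}}.

Since the basis is lex-ordered, b^{2} - \tfrac{9}{5}b - \tfrac{18}{5} is univariate in b. Its roots are {-6/5, 3}. Back-substituting each root into the other basis elements fixes the other coordinates.
  b = -6/5: the earlier basis element becomes a + 2 = 0, giving a = -2 — point (-2, -6/5).
  b = 3: the earlier basis element becomes a - 5 = 0, giving a = 5 — point (5, 3).
Substituting each solution back into the original system confirms all equations vanish.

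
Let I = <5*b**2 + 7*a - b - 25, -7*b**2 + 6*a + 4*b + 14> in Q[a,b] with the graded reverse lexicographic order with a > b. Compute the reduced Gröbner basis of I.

G = {b**2 - 34/79*b - 248/79, a + 13/79*b - 105/79}

f_1 = 5*b**2 + 7*a - b - 25, LT = b**2.
f_2 = -7*b**2 + 6*a + 4*b + 14, LT = b**2.

S(f_1,f_2): lcm = b**2. S = 79/35*a + 13/35*b - 3.
  leading term a: no divisor's leading term divides it; move 79/35*a to the remainder.
  leading term b: no divisor's leading term divides it; move 13/35*b to the remainder.
  leading term 1: no divisor's leading term divides it; move -3 to the remainder.
  remainder 79/35*a + 13/35*b - 3 ≠ 0; add g_3 = 79/35*a + 13/35*b - 3 to the basis.

S(f_1,g_3): leading monomials are coprime, so the S-polynomial reduces to 0 (Buchberger's first criterion).
S(f_2,g_3): leading monomials are coprime, so the S-polynomial reduces to 0 (Buchberger's first criterion).
Every S-polynomial of the final basis reduces to 0, so we have a Gröbner basis.
Inter-reduce: drop elements whose leading term is divisible by another's, tail-reduce, and make monic.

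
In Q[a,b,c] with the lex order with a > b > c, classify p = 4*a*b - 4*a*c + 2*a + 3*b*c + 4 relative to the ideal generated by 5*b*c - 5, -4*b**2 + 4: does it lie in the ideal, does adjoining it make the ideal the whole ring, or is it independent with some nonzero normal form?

4*a*b - 4*a*c + 2*a + 3*b*c + 4 is independent of I; its normal form modulo I is 2*a + 7.

First compute the reduced Gröbner basis of I by Buchberger's algorithm.
f_1 = 5*b*c - 5, LT = b*c.
f_2 = -4*b**2 + 4, LT = b**2.

S(f_1,f_2): lcm = b**2*c. S = -b + c.
  reduce S modulo (f_1, f_2):
  remainder -b + c ≠ 0; add h_3 = -b + c to the basis.

S(f_1,h_3): lcm = b*c. S = c**2 - 1.
  reduce S modulo (f_1, f_2, h_3):
  remainder c**2 - 1 ≠ 0; add h_4 = c**2 - 1 to the basis.

The other S-polynomials (S(f_2,h_3), S(f_1,h_4), S(f_2,h_4), S(h_3,h_4)) all reduce to 0 modulo the current basis, so we have a Gröbner basis.
Inter-reduce: drop elements whose leading term is divisible by another's, tail-reduce, and make monic.
Reduced Gröbner basis: {b - c, c**2 - 1}.
Label its elements g_1 = b - c, g_2 = c**2 - 1.

Reduce p = 4*a*b - 4*a*c + 2*a + 3*b*c + 4 modulo G:
  leading term a*b: subtract (4*a)·g_1 from 4*a*b - 4*a*c + 2*a + 3*b*c + 4 → 2*a + 3*b*c + 4
  leading term a: no divisor's leading term divides it; move 2*a to the remainder.
  leading term b*c: subtract (3*c)·g_1 from 3*b*c + 4 → 3*c**2 + 4
  leading term c**2: subtract (3)·g_2 from 3*c**2 + 4 → 7
  leading term 1: no divisor's leading term divides it; move 7 to the remainder.
  normal form = 2*a + 7.
The normal form is nonzero, so p ∉ I. Since p minus its normal form lies in I, I + (p) = I + (r) where r = 2*a + 7; decide whether this ideal is the whole ring.
Run Buchberger on G together with r (pairs among the g_i already reduce to 0 since G is a Gröbner basis):
g_1 = b - c, LT = b.
g_2 = c**2 - 1, LT = c**2.
r = 2*a + 7, LT = a.

The S-polynomials (S(g_1,g_2), S(g_1,r), S(g_2,r)) all reduce to 0 modulo the current basis, so we have a Gröbner basis.
Inter-reduce: drop elements whose leading term is divisible by another's, tail-reduce, and make monic.
Reduced Gröbner basis: {a + 7/2, b - c, c**2 - 1}.
The reduced Gröbner basis of I + (p) is {a + 7/2, b - c, c**2 - 1} ≠ {1}, a proper ideal, so the enlarged system stays consistent: p is independent of I, with normal form 2*a + 7.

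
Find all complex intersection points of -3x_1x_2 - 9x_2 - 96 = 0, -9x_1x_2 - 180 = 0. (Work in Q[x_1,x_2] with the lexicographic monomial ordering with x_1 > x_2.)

Compute a lex Gröbner basis by Buchberger's algorithm.
f_1 = -3x_1x_2 - 9x_2 - 96, LT = x_1x_2.
f_2 = -9x_1x_2 - 180, LT = x_1x_2.

S(f_1,f_2): lcm = x_1x_2. S = 3x_2 + 12.
  leading term x_2: no divisor's leading term divides it; move 3x_2 to the remainder.
  leading term 1: no divisor's leading term divides it; move 12 to the remainder.
  remainder 3x_2 + 12 ≠ 0; add h_3 = 3x_2 + 12 to the basis.

S(f_1,h_3): lcm = x_1x_2. S = -4x_1 + 3x_2 + 32.
  leading term x_1: no divisor's leading term divides it; move -4x_1 to the remainder.
  leading term x_2: subtract (1)·h_3 from 3x_2 + 32 → 20
  leading term 1: no divisor's leading term divides it; move 20 to the remainder.
  remainder -4x_1 + 20 ≠ 0; add h_4 = -4x_1 + 20 to the basis.

The other S-polynomials (S(f_2,h_3), S(f_1,h_4), S(f_2,h_4), S(h_3,h_4)) all reduce to 0 modulo the current basis, so we have a Gröbner basis.
Inter-reduce: drop elements whose leading term is divisible by another's, tail-reduce, and make monic.
Reduced Gröbner basis: {x_1 - 5, x_2 + 4}.

Since the basis is lex-ordered, x_2 + 4 is univariate in x_2. Its roots are {-4}. Back-substituting each root into the other basis elements fixes the other coordinates.
  x_2 = -4: the earlier basis element becomes x_1 - 5 = 0, giving x_1 = 5 — point (5, -4).
Substituting each solution back into the original system confirms all equations vanish.
This is the nonlinear analogue of row-reducing a linear system.

{(5, -4)}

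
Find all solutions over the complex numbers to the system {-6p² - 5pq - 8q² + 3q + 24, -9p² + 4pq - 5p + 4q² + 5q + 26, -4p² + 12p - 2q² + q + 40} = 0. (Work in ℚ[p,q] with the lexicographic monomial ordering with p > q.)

{(-2, 0)}

Compute a lex Gröbner basis by Buchberger's algorithm.
f_1 = -6p² - 5pq - 8q² + 3q + 24, LT = p².
f_2 = -9p² + 4pq - 5p + 4q² + 5q + 26, LT = p².
f_3 = -4p² + 12p - 2q² + q + 40, LT = p².

S(f_1,f_2): lcm = p². S = 23/18pq - 5/9p + 16/9q² + 1/18q - 10/9.
  leading term pq: no divisor's leading term divides it; move 23/18pq to the remainder.
  leading term p: no divisor's leading term divides it; move -5/9p to the remainder.
  leading term q²: no divisor's leading term divides it; move 16/9q² to the remainder.
  leading term q: no divisor's leading term divides it; move 1/18q to the remainder.
  leading term 1: no divisor's leading term divides it; move -10/9 to the remainder.
  remainder 23/18pq - 5/9p + 16/9q² + 1/18q - 10/9 ≠ 0; add h_4 = 23/18pq - 5/9p + 16/9q² + 1/18q - 10/9 to the basis.

S(f_1,f_3): lcm = p². S = ⅚pq + 3p + ⅚q² - ¼q + 6.
  leading term pq: subtract (15/23)·h_4 from ⅚pq + 3p + ⅚q² - ¼q + 6 → 232/69p - 15/46q² - 79/276q + 464/69
  leading term p: no divisor's leading term divides it; move 232/69p to the remainder.
  leading term q²: no divisor's leading term divides it; move -15/46q² to the remainder.
  leading term q: no divisor's leading term divides it; move -79/276q to the remainder.
  leading term 1: no divisor's leading term divides it; move 464/69 to the remainder.
  remainder 232/69p - 15/46q² - 79/276q + 464/69 ≠ 0; add h_5 = 232/69p - 15/46q² - 79/276q + 464/69 to the basis.

S(f_1,h_4): lcm = p²q. S = 10/23p² - 77/138pq² - 1/23pq + 20/23p + 4/3q³ - ½q² - 4q.
  leading term p²: subtract (-5/69)·f_1 from 10/23p² - 77/138pq² - 1/23pq + 20/23p + 4/3q³ - ½q² - 4q → -77/138pq² - 28/69pq + 20/23p + 4/3q³ - 149/138q² - 87/23q + 40/23
  leading term pq²: subtract (-231/529q)·h_4 from -77/138pq² - 28/69pq + 20/23p + 4/3q³ - 149/138q² - 87/23q + 40/23 → -343/529pq + 20/23p + 1116/529q³ - 1675/1587q² - 6773/1587q + 40/23
  leading term pq: subtract (-6174/12167)·h_4 from -343/529pq + 20/23p + 1116/529q³ - 1675/1587q² - 6773/1587q + 40/23 → 7150/12167p + 1116/529q³ - 5597/36501q² - 154750/36501q + 14300/12167
  leading term p: subtract (10725/61364)·h_5 from 7150/12167p + 1116/529q³ - 5597/36501q² - 154750/36501q + 14300/12167 → 1116/529q³ - 35473/368184q² - 3085075/736368q
  leading term q³: no divisor's leading term divides it; move 1116/529q³ to the remainder.
  leading term q²: no divisor's leading term divides it; move -35473/368184q² to the remainder.
  leading term q: no divisor's leading term divides it; move -3085075/736368q to the remainder.
  remainder 1116/529q³ - 35473/368184q² - 3085075/736368q ≠ 0; add h_6 = 1116/529q³ - 35473/368184q² - 3085075/736368q to the basis.

S(f_3,h_4): lcm = p²q. S = 10/23p² - 32/23pq² - 70/23pq + 20/23p + ½q³ - ¼q² - 10q.
  leading term p²: subtract (-5/69)·f_1 from 10/23p² - 32/23pq² - 70/23pq + 20/23p + ½q³ - ¼q² - 10q → -32/23pq² - 235/69pq + 20/23p + ½q³ - 229/276q² - 225/23q + 40/23
  leading term pq²: subtract (-576/529q)·h_4 from -32/23pq² - 235/69pq + 20/23p + ½q³ - 229/276q² - 225/23q + 40/23 → -6365/1587pq + 20/23p + 2577/1058q³ - 4883/6348q² - 5815/529q + 40/23
  leading term pq: subtract (-38190/12167)·h_4 from -6365/1587pq + 20/23p + 2577/1058q³ - 4883/6348q² - 5815/529q + 40/23 → -31910/36501p + 2577/1058q³ + 234137/48668q² - 394870/36501q - 63820/36501
  leading term p: subtract (-15955/61364)·h_5 from -31910/36501p + 2577/1058q³ + 234137/48668q² - 394870/36501q - 63820/36501 → 2577/1058q³ + 580027/122728q² - 2673625/245456q
  leading term q³: subtract (859/744)·h_6 from 2577/1058q³ + 580027/122728q² - 2673625/245456q → 2504899/517824q² - 6271175/1035648q
  leading term q²: no divisor's leading term divides it; move 2504899/517824q² to the remainder.
  leading term q: no divisor's leading term divides it; move -6271175/1035648q to the remainder.
  remainder 2504899/517824q² - 6271175/1035648q ≠ 0; add h_7 = 2504899/517824q² - 6271175/1035648q to the basis.

S(f_1,h_5): lcm = p². S = 45/464pq² + 2557/2784pq - 2p + 4/3q² - ½q - 4.
  leading term pq²: subtract (405/5336q)·h_4 from 45/464pq² + 2557/2784pq - 2p + 4/3q² - ½q - 4 → 61511/64032pq - 2p - 90/667q³ + 42553/32016q² - 1109/2668q - 4
  leading term pq: subtract (184533/245456)·h_4 from 61511/64032pq - 2p - 90/667q³ + 42553/32016q² - 1109/2668q - 4 → -1165181/736368p - 90/667q³ - 1819/245456q² - 673679/1472736q - 1165181/368184
  leading term p: subtract (-1165181/2475904)·h_5 from -1165181/736368p - 90/667q³ - 1819/245456q² - 673679/1472736q - 1165181/368184 → -90/667q³ - 796597/4951808q² - 5864295/9903616q
  leading term q³: subtract (-115/1798)·h_6 from -90/667q³ - 796597/4951808q² - 5864295/9903616q → -3344407/20022528q² - 34442845/40045056q
  leading term q²: subtract (-10033221/290568284)·h_7 from -3344407/20022528q² - 34442845/40045056q → -4970764255/4649092544q
  leading term q: no divisor's leading term divides it; move -4970764255/4649092544q to the remainder.
  remainder -4970764255/4649092544q ≠ 0; add h_8 = -4970764255/4649092544q to the basis.

The other S-polynomials (S(f_2,f_3), S(f_2,h_4), S(f_2,h_5), S(f_3,h_5), S(h_4,h_5), S(f_1,h_6), S(f_2,h_6), S(f_3,h_6), S(h_4,h_6), S(h_5,h_6), S(f_1,h_7), S(f_2,h_7), S(f_3,h_7), S(h_4,h_7), S(h_5,h_7), S(h_6,h_7), S(f_1,h_8), S(f_2,h_8), S(f_3,h_8), S(h_4,h_8), S(h_5,h_8), S(h_6,h_8), S(h_7,h_8)) all reduce to 0 modulo the current basis, so we have a Gröbner basis.
Inter-reduce: drop elements whose leading term is divisible by another's, tail-reduce, and make monic.
Reduced Gröbner basis: {p + 2, q}.

From the last basis element, q = 0, so q takes values in {0}. Each choice, substituted upward through the basis, yields the corresponding point(s) of the solution set.
  q = 0: the earlier basis element becomes p + 2 = 0, giving p = -2 — point (-2, 0).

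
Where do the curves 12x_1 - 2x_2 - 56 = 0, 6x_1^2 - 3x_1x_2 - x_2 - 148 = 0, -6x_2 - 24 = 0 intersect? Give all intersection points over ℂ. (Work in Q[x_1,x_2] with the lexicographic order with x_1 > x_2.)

{(4, -4)}

Compute a lex Gröbner basis by Buchberger's algorithm.
f_1 = 12x_1 - 2x_2 - 56, LT = x_1.
f_2 = 6x_1^2 - 3x_1x_2 - x_2 - 148, LT = x_1^2.
f_3 = -6x_2 - 24, LT = x_2.

S(f_1,f_2): lcm = x_1^2. S = 1/3x_1x_2 - 14/3x_1 + 1/6x_2 + 74/3.
  leading term x_1x_2: subtract (1/36x_2)·f_1 from 1/3x_1x_2 - 14/3x_1 + 1/6x_2 + 74/3 → -14/3x_1 + 1/18x_2^2 + 31/18x_2 + 74/3
  leading term x_1: subtract (-7/18)·f_1 from -14/3x_1 + 1/18x_2^2 + 31/18x_2 + 74/3 → 1/18x_2^2 + 17/18x_2 + 26/9
  leading term x_2^2: subtract (-1/108x_2)·f_3 from 1/18x_2^2 + 17/18x_2 + 26/9 → 13/18x_2 + 26/9
  leading term x_2: subtract (-13/108)·f_3 from 13/18x_2 + 26/9 → 0
  remainder 0.

S(f_1,f_3): leading monomials are coprime, so the S-polynomial reduces to 0 (Buchberger's first criterion).
S(f_2,f_3): leading monomials are coprime, so the S-polynomial reduces to 0 (Buchberger's first criterion).
Every S-polynomial of the final basis reduces to 0, so we have a Gröbner basis.
Inter-reduce: drop elements whose leading term is divisible by another's, tail-reduce, and make monic.
Reduced Gröbner basis: {x_1 - 4, x_2 + 4}.

Elimination: the polynomial x_2 + 4 lies in the elimination ideal for x_2, so x_2 ∈ {-4}. For each such x_2, the remaining basis elements (now univariate) give the rest of the solution.
  x_2 = -4: the earlier basis element becomes x_1 - 4 = 0, giving x_1 = 4 — point (4, -4).
Check: every point annihilates each of the original generators.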